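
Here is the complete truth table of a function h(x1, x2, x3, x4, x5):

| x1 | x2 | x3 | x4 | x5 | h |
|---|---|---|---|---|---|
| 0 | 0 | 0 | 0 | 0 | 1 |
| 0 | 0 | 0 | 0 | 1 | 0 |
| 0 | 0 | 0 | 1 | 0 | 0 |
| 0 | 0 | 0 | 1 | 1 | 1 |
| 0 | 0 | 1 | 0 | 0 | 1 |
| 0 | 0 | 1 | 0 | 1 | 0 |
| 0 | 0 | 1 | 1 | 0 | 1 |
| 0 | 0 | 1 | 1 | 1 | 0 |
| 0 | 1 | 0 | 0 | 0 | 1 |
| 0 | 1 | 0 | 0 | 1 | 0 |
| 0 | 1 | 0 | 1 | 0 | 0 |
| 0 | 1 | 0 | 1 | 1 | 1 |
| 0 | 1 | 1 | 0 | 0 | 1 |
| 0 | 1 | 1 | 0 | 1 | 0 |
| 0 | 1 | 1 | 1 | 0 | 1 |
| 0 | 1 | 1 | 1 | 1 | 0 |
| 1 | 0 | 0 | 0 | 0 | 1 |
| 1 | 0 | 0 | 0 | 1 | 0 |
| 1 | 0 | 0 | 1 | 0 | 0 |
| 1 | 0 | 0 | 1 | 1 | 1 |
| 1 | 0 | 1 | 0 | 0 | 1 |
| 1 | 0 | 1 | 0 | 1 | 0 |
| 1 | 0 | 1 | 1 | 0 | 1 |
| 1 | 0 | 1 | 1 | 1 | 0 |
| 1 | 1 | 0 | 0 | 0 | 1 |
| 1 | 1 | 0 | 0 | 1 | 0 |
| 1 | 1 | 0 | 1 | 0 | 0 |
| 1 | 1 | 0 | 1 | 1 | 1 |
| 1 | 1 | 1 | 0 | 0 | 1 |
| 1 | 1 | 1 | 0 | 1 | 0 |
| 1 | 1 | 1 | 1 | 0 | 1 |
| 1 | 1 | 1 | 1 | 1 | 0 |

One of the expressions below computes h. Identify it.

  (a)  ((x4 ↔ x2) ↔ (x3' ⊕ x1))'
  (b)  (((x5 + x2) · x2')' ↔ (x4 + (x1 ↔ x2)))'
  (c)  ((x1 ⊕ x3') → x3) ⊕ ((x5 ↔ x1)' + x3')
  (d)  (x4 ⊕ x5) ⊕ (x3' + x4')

(a) disagrees with h on (0,0,0,0,0) (formula → 0, table → 1); rule it out.
(b) disagrees with h on (0,0,0,0,0) (formula → 0, table → 1); rule it out.
(c) disagrees with h on (0,0,0,0,1) (formula → 1, table → 0); rule it out.
That leaves (d). Evaluating it on every row reproduces the table of h exactly.

d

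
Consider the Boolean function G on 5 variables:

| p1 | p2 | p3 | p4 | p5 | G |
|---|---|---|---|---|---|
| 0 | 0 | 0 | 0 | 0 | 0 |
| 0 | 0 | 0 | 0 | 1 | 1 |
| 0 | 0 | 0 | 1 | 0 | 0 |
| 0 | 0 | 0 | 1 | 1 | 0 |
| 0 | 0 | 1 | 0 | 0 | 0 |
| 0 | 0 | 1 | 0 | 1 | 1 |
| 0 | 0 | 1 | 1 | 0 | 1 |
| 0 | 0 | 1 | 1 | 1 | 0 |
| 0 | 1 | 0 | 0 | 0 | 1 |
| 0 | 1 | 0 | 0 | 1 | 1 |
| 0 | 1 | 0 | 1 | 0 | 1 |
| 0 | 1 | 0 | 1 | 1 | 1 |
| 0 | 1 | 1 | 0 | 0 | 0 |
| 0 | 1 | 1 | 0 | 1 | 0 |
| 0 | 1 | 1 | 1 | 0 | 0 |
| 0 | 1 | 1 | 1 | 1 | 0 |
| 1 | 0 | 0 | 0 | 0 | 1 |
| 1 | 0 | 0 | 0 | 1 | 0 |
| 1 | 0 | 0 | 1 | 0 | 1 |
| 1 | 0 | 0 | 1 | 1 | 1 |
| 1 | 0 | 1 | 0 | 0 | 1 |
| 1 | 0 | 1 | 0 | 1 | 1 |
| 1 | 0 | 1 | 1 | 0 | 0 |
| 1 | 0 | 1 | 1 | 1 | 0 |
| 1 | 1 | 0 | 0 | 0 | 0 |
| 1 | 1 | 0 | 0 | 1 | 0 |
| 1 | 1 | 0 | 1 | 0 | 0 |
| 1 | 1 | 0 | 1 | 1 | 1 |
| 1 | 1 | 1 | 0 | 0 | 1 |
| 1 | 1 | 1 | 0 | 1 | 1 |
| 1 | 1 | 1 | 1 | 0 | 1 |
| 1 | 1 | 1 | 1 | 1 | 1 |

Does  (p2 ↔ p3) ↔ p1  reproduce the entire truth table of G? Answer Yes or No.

No

Evaluate (p2 ↔ p3) ↔ p1 on each row and compare to G:
  p1=0, p2=0, p3=0, p4=0, p5=0: formula gives 0, G = 0 ✓
  p1=0, p2=0, p3=0, p4=0, p5=1: formula gives 0, but G = 1 ✗
Row (0,0,0,0,1) is a counterexample, so the formula is not equivalent to G.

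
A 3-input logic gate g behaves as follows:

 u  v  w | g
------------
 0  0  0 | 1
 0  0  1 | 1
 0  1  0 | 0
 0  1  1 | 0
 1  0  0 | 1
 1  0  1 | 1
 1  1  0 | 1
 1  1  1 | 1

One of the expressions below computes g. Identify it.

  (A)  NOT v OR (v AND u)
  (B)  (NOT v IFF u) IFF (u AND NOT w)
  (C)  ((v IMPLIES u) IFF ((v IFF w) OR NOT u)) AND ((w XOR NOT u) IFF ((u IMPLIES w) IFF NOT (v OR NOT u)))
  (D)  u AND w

A

(B) fails at (1,0,1): the formula yields 0, g is 1.
(C) fails at (0,0,0): the formula yields 0, g is 1.
(D) fails at (0,0,0): the formula yields 0, g is 1.
Only (A) survives; checking it on all 8 rows confirms it matches g.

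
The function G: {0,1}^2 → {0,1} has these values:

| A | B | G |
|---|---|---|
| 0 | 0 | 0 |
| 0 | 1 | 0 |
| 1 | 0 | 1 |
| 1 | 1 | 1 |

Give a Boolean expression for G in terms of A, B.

The output simply equals A.

G(A, B) = A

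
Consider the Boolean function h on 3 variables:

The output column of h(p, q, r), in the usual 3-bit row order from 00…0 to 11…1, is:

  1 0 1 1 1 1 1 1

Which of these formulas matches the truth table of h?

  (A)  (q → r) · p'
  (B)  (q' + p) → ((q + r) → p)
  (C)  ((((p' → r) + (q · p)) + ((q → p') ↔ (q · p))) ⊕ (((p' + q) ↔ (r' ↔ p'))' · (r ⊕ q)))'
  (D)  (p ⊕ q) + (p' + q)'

(A): at (0,0,1) it gives 1, but h = 0 — eliminated.
(C): at (0,0,1) it gives 1, but h = 0 — eliminated.
(D): at (0,0,0) it gives 0, but h = 1 — eliminated.
(B) is the remaining candidate, and it agrees with h on all 8 inputs.

B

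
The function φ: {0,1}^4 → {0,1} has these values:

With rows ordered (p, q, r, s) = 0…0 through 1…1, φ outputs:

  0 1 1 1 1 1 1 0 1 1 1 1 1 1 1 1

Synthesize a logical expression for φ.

φ is 0 on only 2 rows — (0,0,0,0), (0,1,1,1). Writing each as a minterm (¬p·¬q·¬r·¬s, ¬p·q·r·s) and OR-ing them characterizes exactly where φ=0, so φ is the negation of that disjunction.

φ(p, q, r, s) = not ((((not p and not q) and not r) and not s) or (((not p and q) and r) and s))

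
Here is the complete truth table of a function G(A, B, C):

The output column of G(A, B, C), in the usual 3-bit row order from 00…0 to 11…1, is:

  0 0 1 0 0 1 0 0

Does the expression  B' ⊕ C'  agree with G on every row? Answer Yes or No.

Test each input against both G and the formula:
  A=0, B=0, C=0: formula gives 0, G = 0 ✓
  A=0, B=0, C=1: formula gives 1, but G = 0 ✗
Row (0,0,1) is a counterexample, so the formula is not equivalent to G.

No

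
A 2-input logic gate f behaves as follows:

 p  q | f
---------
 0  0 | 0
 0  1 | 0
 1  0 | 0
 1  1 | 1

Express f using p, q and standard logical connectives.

The output is 1 only when every input is 1 — the AND of all inputs.

f(p, q) = p ∧ q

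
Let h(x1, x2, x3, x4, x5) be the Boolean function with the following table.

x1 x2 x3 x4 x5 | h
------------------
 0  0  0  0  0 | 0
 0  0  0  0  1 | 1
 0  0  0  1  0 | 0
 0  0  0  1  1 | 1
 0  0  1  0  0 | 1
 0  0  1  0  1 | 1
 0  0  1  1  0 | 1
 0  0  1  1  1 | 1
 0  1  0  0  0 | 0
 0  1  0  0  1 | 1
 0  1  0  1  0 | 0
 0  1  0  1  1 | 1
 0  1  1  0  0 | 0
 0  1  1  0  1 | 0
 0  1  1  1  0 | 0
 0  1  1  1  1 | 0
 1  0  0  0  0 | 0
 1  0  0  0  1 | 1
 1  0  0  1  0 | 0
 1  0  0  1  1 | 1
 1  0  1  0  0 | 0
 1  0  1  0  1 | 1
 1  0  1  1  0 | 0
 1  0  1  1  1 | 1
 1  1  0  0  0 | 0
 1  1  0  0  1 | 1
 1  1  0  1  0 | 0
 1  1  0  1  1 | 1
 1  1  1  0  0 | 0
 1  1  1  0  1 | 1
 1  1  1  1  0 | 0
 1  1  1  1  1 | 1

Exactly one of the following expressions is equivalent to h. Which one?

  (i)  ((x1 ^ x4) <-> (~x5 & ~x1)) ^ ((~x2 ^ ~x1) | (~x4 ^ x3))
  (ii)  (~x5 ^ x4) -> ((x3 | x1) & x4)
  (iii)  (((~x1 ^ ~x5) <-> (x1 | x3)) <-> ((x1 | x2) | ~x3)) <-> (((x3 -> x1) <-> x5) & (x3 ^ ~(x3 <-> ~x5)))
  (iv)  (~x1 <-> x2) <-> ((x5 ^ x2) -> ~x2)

iii

(i) disagrees with h on (0,0,0,0,0) (formula → 1, table → 0); rule it out.
(ii) disagrees with h on (0,0,0,1,0) (formula → 1, table → 0); rule it out.
(iv) disagrees with h on (0,0,0,0,1) (formula → 0, table → 1); rule it out.
(iii) is the remaining candidate, and it agrees with h on all 32 inputs.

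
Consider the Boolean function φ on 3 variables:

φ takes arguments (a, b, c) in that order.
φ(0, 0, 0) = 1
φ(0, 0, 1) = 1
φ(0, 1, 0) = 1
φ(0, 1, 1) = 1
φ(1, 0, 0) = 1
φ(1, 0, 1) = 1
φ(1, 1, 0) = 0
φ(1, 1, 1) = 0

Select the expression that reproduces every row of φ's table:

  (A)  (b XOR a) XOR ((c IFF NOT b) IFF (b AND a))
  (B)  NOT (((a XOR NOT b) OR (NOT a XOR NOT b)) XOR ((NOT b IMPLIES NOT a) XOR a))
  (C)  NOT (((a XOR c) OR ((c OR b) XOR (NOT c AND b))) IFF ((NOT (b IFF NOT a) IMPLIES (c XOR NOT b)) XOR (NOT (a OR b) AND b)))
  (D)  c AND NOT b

B

(A) disagrees with φ on (0,0,1) (formula → 0, table → 1); rule it out.
(C) disagrees with φ on (0,1,1) (formula → 0, table → 1); rule it out.
(D) disagrees with φ on (0,0,0) (formula → 0, table → 1); rule it out.
(B) is the remaining candidate, and it agrees with φ on all 8 inputs.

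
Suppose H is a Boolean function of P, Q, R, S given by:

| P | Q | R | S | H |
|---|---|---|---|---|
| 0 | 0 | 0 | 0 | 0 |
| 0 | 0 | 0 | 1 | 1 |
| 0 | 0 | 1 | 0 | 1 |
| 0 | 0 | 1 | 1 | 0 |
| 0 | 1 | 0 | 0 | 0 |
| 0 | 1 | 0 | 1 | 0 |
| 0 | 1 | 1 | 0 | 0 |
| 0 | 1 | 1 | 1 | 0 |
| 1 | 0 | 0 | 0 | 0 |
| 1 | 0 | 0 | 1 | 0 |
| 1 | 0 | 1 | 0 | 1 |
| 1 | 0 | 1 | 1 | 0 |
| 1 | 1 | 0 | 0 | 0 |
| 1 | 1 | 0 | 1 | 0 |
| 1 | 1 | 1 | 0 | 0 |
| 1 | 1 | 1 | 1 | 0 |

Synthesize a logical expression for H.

H(P, Q, R, S) = ((((¬P ∧ ¬Q) ∧ ¬R) ∧ S) ∨ (((¬P ∧ ¬Q) ∧ R) ∧ ¬S)) ∨ (((P ∧ ¬Q) ∧ R) ∧ ¬S)

H=1 on 3 inputs: (0,0,0,1), (0,0,1,0), (1,0,1,0). Reading each as a conjunction of literals (¬P·¬Q·¬R·S, ¬P·¬Q·R·¬S, P·¬Q·R·¬S) and taking the OR gives the canonical DNF.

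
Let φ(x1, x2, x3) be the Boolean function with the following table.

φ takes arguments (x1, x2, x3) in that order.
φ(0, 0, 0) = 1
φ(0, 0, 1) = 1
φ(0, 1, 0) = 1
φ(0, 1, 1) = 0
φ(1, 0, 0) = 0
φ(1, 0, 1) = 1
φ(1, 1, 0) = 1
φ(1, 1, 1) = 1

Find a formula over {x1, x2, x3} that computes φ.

The 0-rows are (0,1,1), (1,0,0). Take each as a conjunction (¬x1·x2·x3, x1·¬x2·¬x3), form their disjunction, and complement — that gives a formula that is 1 everywhere φ is.

φ(x1, x2, x3) = (((x1' · x2) · x3) + ((x1 · x2') · x3'))'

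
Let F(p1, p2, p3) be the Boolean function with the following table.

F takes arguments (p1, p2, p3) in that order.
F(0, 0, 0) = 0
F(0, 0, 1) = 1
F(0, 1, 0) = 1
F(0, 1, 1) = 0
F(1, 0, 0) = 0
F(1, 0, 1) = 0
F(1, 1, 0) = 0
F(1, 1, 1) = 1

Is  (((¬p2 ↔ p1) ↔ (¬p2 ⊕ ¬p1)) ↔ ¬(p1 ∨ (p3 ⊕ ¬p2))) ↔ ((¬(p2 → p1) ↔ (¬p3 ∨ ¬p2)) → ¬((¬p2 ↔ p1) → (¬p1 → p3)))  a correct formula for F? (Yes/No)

Yes

Evaluate (((¬p2 ↔ p1) ↔ (¬p2 ⊕ ¬p1)) ↔ ¬(p1 ∨ (p3 ⊕ ¬p2))) ↔ ((¬(p2 → p1) ↔ (¬p3 ∨ ¬p2)) → ¬((¬p2 ↔ p1) → (¬p1 → p3))) on each row and compare to F:
  p1=0, p2=0, p3=0: formula gives 0, F = 0 ✓
  p1=0, p2=0, p3=1: formula gives 1, F = 1 ✓
  p1=0, p2=1, p3=0: formula gives 1, F = 1 ✓
  p1=0, p2=1, p3=1: formula gives 0, F = 0 ✓
  p1=1, p2=0, p3=0: formula gives 0, F = 0 ✓
  … (the remaining 3 rows also agree.)
All 8 rows match — the expression computes F exactly.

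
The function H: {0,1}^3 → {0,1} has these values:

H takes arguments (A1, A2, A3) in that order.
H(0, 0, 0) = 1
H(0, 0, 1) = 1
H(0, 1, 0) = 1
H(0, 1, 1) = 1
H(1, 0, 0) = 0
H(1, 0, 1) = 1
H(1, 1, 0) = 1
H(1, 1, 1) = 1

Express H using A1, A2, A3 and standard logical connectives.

H is 0 on exactly one input, (1,0,0), whose minterm is A1·¬A2·¬A3. So H is the negation of that single conjunction.

H(A1, A2, A3) = ¬((A1 ∧ ¬A2) ∧ ¬A3)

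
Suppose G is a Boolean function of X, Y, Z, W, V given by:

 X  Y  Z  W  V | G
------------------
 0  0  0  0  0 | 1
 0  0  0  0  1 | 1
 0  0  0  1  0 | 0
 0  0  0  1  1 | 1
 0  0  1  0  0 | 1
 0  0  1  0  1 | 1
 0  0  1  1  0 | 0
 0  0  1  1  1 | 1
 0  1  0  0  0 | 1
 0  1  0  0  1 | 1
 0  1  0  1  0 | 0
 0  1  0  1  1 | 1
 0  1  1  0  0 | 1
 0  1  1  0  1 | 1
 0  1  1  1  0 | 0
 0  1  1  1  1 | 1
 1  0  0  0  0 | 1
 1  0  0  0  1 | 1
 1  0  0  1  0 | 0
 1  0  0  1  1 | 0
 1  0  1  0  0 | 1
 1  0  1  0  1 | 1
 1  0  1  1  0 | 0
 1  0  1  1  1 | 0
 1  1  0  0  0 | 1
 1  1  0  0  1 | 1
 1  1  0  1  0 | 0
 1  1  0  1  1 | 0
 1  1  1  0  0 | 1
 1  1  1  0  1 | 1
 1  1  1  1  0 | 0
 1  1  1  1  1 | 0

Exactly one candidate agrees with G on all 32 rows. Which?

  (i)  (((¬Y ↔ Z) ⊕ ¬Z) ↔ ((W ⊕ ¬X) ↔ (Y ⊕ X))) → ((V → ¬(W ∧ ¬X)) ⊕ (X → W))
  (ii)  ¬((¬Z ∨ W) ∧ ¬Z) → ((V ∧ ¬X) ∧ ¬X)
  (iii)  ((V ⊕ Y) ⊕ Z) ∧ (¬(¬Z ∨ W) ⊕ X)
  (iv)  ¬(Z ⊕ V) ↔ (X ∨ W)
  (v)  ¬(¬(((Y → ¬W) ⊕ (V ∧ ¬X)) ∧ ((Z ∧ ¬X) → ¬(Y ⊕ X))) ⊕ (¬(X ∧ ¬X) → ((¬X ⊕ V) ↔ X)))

i

(ii) fails at (0,0,0,1,0): the formula yields 1, G is 0.
(iii) fails at (0,0,0,0,0): the formula yields 0, G is 1.
(iv) fails at (0,0,0,0,0): the formula yields 0, G is 1.
(v) fails at (0,0,0,1,0): the formula yields 1, G is 0.
(i) is the remaining candidate, and it agrees with G on all 32 inputs.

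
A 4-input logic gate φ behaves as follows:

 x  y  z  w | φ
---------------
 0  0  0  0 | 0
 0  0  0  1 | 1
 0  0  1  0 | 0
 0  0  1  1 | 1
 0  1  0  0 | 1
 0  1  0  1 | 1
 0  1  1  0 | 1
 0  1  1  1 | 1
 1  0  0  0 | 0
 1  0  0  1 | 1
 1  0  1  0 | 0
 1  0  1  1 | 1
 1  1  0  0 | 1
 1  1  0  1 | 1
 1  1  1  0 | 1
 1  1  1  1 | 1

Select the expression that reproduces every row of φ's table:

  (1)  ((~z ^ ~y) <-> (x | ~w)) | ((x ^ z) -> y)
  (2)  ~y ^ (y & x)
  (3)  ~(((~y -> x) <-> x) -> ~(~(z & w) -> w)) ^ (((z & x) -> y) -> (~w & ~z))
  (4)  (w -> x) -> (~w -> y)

4

(1) fails at (0,0,0,0): the formula yields 1, φ is 0.
(2) fails at (0,0,0,0): the formula yields 1, φ is 0.
(3) fails at (0,0,0,0): the formula yields 1, φ is 0.
(4) is the remaining candidate, and it agrees with φ on all 16 inputs.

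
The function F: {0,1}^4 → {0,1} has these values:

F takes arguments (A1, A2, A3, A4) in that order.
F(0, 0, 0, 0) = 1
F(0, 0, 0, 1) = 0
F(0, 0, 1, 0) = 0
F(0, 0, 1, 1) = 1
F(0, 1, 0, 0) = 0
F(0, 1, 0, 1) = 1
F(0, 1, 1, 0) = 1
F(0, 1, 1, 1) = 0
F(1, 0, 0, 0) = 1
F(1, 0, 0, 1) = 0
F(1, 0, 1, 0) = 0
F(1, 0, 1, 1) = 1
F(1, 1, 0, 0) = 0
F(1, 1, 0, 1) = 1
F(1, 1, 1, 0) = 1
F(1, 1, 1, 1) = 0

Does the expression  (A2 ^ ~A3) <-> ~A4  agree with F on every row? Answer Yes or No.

Test each input against both F and the formula:
  A1=0, A2=0, A3=0, A4=0: formula gives 1, F = 1 ✓
  A1=0, A2=0, A3=0, A4=1: formula gives 0, F = 0 ✓
  A1=0, A2=0, A3=1, A4=0: formula gives 0, F = 0 ✓
  A1=0, A2=0, A3=1, A4=1: formula gives 1, F = 1 ✓
  …and likewise for the remaining 12 rows.
No disagreement on any input; they are logically equivalent.

Yes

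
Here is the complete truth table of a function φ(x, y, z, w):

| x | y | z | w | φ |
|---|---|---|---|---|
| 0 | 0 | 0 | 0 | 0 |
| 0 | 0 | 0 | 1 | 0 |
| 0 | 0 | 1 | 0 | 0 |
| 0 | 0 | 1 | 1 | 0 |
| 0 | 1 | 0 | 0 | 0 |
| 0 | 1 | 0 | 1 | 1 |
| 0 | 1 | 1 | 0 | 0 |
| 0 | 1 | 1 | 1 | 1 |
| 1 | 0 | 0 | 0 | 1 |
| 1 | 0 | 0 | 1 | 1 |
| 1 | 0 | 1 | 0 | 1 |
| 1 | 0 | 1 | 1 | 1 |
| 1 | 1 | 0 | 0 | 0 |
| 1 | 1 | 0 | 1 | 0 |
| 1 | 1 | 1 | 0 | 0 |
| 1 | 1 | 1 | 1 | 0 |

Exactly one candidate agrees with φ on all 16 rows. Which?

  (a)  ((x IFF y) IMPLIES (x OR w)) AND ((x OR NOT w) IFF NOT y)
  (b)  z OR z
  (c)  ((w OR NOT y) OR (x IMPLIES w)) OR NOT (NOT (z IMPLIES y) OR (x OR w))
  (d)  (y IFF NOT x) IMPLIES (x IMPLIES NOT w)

a

(b) disagrees with φ on (0,0,1,0) (formula → 1, table → 0); rule it out.
(c) disagrees with φ on (0,0,0,0) (formula → 1, table → 0); rule it out.
(d) disagrees with φ on (0,0,0,0) (formula → 1, table → 0); rule it out.
(a) is the remaining candidate, and it agrees with φ on all 16 inputs.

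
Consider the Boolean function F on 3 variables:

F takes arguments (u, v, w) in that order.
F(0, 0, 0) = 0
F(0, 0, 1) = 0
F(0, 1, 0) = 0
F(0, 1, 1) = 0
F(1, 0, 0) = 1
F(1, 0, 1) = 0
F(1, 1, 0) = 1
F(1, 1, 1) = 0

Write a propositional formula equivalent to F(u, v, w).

The 1-rows are (1,0,0), (1,1,0). Each contributes one minterm — u·¬v·¬w; u·v·¬w — and their disjunction is a sum-of-products form of F.

F(u, v, w) = ((u ∧ ¬v) ∧ ¬w) ∨ ((u ∧ v) ∧ ¬w)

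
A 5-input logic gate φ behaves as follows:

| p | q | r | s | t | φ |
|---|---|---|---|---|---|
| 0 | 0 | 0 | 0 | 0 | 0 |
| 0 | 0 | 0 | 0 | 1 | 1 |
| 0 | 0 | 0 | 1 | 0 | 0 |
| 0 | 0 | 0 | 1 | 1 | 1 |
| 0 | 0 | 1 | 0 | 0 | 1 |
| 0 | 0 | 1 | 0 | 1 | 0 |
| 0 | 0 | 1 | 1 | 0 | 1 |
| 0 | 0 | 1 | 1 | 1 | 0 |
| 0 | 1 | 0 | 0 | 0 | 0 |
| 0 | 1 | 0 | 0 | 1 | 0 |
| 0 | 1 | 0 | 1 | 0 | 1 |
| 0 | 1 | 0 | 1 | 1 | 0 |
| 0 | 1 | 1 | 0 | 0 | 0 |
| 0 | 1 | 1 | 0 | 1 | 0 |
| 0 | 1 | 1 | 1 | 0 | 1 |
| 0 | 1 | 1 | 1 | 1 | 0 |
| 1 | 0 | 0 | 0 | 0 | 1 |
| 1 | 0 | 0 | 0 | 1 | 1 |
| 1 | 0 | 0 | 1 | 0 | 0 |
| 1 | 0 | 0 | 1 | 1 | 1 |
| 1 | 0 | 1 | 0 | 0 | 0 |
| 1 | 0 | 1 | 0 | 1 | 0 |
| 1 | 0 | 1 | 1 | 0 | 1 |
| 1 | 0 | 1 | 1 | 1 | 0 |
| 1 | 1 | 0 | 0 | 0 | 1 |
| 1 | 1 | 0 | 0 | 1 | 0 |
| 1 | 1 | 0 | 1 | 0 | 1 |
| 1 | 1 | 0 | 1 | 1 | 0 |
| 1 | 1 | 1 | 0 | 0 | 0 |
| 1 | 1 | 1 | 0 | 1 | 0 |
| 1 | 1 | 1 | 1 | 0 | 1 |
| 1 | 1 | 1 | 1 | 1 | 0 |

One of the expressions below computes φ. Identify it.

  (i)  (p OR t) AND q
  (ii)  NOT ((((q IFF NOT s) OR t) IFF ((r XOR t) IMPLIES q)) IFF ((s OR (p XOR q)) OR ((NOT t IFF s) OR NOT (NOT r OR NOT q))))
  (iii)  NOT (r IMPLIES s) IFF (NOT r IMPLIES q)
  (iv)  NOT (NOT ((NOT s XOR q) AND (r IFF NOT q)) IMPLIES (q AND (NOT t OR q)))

ii

(i) fails at (0,0,0,0,1): the formula yields 0, φ is 1.
(iii) fails at (0,0,0,0,0): the formula yields 1, φ is 0.
(iv) fails at (0,0,0,0,0): the formula yields 1, φ is 0.
That leaves (ii). Evaluating it on every row reproduces the table of φ exactly.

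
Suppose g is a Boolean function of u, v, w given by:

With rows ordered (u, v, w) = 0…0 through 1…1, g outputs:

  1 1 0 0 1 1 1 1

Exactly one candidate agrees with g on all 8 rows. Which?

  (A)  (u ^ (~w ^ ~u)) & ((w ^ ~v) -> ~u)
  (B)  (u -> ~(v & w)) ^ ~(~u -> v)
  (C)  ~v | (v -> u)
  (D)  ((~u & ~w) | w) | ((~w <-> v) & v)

C

(A): at (0,0,0) it gives 0, but g = 1 — eliminated.
(B): at (0,0,0) it gives 0, but g = 1 — eliminated.
(D): at (0,1,0) it gives 1, but g = 0 — eliminated.
Only (C) survives; checking it on all 8 rows confirms it matches g.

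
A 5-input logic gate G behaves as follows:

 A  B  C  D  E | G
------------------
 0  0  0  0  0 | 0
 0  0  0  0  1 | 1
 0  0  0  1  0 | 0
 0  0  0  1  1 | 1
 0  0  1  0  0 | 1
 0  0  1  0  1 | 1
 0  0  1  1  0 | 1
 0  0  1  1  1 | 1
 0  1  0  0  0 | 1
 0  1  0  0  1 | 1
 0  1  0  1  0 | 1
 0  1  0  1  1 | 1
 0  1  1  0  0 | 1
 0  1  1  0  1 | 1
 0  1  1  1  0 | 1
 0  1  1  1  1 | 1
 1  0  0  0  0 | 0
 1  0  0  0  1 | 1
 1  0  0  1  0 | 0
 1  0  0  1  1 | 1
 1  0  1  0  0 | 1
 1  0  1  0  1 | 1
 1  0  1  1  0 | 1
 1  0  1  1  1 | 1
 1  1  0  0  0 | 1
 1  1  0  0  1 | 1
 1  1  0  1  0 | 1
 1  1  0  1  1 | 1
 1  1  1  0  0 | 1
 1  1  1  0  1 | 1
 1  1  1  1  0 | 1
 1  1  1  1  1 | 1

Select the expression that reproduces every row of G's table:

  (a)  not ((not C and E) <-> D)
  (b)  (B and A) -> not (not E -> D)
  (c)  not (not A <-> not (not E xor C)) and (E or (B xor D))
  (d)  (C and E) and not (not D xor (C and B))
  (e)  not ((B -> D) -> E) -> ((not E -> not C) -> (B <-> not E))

(a) disagrees with G on (0,0,0,1,0) (formula → 1, table → 0); rule it out.
(b) disagrees with G on (0,0,0,0,0) (formula → 1, table → 0); rule it out.
(c) disagrees with G on (0,0,0,0,1) (formula → 0, table → 1); rule it out.
(d) disagrees with G on (0,0,0,0,1) (formula → 0, table → 1); rule it out.
(e) is the remaining candidate, and it agrees with G on all 32 inputs.

e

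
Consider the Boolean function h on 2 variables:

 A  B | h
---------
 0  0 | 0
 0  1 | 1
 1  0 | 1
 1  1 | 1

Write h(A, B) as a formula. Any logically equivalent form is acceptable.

The output is 1 whenever at least one input is 1 — the OR of all inputs.

h(A, B) = A | B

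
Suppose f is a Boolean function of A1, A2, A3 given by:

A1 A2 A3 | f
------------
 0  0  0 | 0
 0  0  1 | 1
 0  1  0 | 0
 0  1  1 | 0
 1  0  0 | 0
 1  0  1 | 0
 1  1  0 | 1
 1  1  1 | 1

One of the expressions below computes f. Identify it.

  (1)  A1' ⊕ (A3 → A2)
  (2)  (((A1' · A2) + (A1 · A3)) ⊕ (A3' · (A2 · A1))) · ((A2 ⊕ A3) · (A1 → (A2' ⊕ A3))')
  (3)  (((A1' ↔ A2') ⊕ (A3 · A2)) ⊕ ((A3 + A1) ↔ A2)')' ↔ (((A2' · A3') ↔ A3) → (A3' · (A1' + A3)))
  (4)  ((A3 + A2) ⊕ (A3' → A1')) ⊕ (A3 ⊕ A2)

3

(1): at (1,0,0) it gives 1, but f = 0 — eliminated.
(2): at (0,0,1) it gives 0, but f = 1 — eliminated.
(4): at (0,0,0) it gives 1, but f = 0 — eliminated.
(3) is the remaining candidate, and it agrees with f on all 8 inputs.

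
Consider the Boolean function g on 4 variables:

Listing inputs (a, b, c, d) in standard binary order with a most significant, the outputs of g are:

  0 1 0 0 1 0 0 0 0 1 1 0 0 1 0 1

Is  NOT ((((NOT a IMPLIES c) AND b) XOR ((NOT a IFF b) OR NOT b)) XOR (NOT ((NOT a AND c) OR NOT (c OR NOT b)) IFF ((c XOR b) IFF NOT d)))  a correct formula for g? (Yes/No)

Test each input against both g and the formula:
  a=0, b=0, c=0, d=0: formula gives 0, g = 0 ✓
  a=0, b=0, c=0, d=1: formula gives 1, g = 1 ✓
  a=0, b=0, c=1, d=0: formula gives 0, g = 0 ✓
  a=0, b=0, c=1, d=1: formula gives 1, but g = 0 ✗
A single disagreement suffices: at (0,0,1,1) they differ, so the formula does not compute g.

No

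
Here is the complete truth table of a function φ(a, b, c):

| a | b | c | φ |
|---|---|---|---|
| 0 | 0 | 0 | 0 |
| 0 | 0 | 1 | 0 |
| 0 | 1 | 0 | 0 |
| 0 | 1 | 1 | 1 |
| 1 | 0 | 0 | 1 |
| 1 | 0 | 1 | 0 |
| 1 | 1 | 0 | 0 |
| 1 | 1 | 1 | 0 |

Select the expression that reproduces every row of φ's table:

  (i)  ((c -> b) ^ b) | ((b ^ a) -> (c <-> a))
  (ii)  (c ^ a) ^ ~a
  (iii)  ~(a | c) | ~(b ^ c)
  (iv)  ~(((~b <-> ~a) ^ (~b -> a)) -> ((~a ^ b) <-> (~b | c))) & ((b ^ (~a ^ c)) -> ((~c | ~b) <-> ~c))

(i) disagrees with φ on (0,0,0) (formula → 1, table → 0); rule it out.
(ii) disagrees with φ on (0,0,0) (formula → 1, table → 0); rule it out.
(iii) disagrees with φ on (0,0,0) (formula → 1, table → 0); rule it out.
(iv) is the remaining candidate, and it agrees with φ on all 8 inputs.

iv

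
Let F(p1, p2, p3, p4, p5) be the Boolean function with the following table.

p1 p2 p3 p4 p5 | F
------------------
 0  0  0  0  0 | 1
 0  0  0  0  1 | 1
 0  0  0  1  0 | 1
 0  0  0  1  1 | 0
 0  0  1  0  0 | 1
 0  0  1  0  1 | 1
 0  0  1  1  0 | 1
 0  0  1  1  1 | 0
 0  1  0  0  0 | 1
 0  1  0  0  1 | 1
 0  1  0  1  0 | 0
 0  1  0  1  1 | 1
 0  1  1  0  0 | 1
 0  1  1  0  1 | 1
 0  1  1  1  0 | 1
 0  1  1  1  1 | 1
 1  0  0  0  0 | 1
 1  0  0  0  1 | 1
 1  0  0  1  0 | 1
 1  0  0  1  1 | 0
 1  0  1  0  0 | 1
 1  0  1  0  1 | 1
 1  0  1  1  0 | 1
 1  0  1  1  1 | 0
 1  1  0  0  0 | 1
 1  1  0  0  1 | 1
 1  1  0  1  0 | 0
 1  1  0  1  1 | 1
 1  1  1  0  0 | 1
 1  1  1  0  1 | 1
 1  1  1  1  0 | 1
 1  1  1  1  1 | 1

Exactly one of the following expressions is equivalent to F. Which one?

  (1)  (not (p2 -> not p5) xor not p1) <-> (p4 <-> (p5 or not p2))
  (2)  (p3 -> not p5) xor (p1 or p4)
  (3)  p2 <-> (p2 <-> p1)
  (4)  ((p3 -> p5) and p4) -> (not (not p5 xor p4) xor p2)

(1): at (0,0,0,0,0) it gives 0, but F = 1 — eliminated.
(2): at (0,0,0,1,0) it gives 0, but F = 1 — eliminated.
(3): at (0,0,0,0,0) it gives 0, but F = 1 — eliminated.
That leaves (4). Evaluating it on every row reproduces the table of F exactly.

4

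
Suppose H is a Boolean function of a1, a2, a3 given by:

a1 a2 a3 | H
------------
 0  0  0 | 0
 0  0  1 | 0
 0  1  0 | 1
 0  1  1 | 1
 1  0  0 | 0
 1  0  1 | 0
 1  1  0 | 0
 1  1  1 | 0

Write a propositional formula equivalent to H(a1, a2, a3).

H(a1, a2, a3) = ((¬a1 ∧ a2) ∧ ¬a3) ∨ ((¬a1 ∧ a2) ∧ a3)

Collect the rows where H=1 — (0,1,0), (0,1,1) — and write one minterm per row: ¬a1·a2·¬a3, ¬a1·a2·a3. Their union (logical OR) reproduces the table exactly.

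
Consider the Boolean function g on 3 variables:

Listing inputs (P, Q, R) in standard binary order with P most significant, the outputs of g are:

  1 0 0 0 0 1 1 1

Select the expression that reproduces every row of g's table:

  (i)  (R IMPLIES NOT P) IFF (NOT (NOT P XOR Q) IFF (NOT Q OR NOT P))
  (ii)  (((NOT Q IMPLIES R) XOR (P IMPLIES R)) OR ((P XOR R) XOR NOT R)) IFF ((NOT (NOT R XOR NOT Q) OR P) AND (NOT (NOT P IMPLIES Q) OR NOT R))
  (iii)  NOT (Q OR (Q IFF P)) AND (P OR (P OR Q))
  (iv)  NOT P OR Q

ii

(i) disagrees with g on (0,0,0) (formula → 0, table → 1); rule it out.
(iii) disagrees with g on (0,0,0) (formula → 0, table → 1); rule it out.
(iv) disagrees with g on (0,0,1) (formula → 1, table → 0); rule it out.
(ii) is the remaining candidate, and it agrees with g on all 8 inputs.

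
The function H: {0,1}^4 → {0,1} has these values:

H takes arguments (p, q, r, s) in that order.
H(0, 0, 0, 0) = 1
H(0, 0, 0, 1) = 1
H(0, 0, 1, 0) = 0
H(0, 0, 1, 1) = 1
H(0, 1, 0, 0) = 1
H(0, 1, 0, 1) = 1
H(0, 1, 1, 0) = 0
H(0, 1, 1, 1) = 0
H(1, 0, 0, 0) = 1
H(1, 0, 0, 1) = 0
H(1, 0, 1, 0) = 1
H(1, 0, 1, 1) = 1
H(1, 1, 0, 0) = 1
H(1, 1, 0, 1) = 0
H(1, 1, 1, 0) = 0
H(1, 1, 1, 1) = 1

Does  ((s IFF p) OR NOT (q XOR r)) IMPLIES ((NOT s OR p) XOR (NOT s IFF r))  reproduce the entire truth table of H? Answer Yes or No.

Evaluate ((s IFF p) OR NOT (q XOR r)) IMPLIES ((NOT s OR p) XOR (NOT s IFF r)) on each row and compare to H:
  p=0, q=0, r=0, s=0: formula gives 1, H = 1 ✓
  p=0, q=0, r=0, s=1: formula gives 1, H = 1 ✓
  p=0, q=0, r=1, s=0: formula gives 0, H = 0 ✓
  p=0, q=0, r=1, s=1: formula gives 1, H = 1 ✓
  … (the remaining 12 rows also agree.)
Every row agrees, so the formula is equivalent.

Yes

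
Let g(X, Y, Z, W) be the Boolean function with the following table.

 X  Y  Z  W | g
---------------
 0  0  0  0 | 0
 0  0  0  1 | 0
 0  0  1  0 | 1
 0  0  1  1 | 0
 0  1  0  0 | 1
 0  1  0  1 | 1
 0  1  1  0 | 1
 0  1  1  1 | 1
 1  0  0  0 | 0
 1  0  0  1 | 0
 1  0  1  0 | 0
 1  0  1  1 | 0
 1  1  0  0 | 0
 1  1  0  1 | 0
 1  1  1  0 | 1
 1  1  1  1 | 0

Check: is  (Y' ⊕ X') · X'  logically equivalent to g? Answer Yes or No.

No

Evaluate (Y' ⊕ X') · X' on each row and compare to g:
  X=0, Y=0, Z=0, W=0: formula gives 0, g = 0 ✓
  X=0, Y=0, Z=0, W=1: formula gives 0, g = 0 ✓
  X=0, Y=0, Z=1, W=0: formula gives 0, but g = 1 ✗
A single disagreement suffices: at (0,0,1,0) they differ, so the formula does not compute g.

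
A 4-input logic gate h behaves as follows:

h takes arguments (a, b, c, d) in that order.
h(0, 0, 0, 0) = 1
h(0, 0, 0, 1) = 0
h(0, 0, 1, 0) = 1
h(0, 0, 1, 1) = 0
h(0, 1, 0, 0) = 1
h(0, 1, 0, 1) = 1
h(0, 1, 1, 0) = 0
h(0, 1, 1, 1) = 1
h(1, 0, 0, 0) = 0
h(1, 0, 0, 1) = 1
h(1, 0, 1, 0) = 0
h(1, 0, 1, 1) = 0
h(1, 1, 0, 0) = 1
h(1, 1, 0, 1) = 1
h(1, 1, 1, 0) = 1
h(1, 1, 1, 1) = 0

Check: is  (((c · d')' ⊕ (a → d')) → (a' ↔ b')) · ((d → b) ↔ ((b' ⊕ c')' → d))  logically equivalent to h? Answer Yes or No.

Evaluate (((c · d')' ⊕ (a → d')) → (a' ↔ b')) · ((d → b) ↔ ((b' ⊕ c')' → d)) on each row and compare to h:
  a=0, b=0, c=0, d=0: formula gives 0, but h = 1 ✗
Row (0,0,0,0) is a counterexample, so the formula is not equivalent to h.

No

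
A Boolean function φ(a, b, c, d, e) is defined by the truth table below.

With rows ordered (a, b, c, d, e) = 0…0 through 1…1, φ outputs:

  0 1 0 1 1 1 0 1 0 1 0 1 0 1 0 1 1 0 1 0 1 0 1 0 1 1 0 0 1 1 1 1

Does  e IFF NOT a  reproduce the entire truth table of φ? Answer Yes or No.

No

Check the formula against φ row by row:
  a=0, b=0, c=0, d=0, e=0: formula gives 0, φ = 0 ✓
  a=0, b=0, c=0, d=0, e=1: formula gives 1, φ = 1 ✓
  a=0, b=0, c=0, d=1, e=0: formula gives 0, φ = 0 ✓
  a=0, b=0, c=0, d=1, e=1: formula gives 1, φ = 1 ✓
  a=0, b=0, c=1, d=0, e=0: formula gives 0, but φ = 1 ✗
A single disagreement suffices: at (0,0,1,0,0) they differ, so the formula does not compute φ.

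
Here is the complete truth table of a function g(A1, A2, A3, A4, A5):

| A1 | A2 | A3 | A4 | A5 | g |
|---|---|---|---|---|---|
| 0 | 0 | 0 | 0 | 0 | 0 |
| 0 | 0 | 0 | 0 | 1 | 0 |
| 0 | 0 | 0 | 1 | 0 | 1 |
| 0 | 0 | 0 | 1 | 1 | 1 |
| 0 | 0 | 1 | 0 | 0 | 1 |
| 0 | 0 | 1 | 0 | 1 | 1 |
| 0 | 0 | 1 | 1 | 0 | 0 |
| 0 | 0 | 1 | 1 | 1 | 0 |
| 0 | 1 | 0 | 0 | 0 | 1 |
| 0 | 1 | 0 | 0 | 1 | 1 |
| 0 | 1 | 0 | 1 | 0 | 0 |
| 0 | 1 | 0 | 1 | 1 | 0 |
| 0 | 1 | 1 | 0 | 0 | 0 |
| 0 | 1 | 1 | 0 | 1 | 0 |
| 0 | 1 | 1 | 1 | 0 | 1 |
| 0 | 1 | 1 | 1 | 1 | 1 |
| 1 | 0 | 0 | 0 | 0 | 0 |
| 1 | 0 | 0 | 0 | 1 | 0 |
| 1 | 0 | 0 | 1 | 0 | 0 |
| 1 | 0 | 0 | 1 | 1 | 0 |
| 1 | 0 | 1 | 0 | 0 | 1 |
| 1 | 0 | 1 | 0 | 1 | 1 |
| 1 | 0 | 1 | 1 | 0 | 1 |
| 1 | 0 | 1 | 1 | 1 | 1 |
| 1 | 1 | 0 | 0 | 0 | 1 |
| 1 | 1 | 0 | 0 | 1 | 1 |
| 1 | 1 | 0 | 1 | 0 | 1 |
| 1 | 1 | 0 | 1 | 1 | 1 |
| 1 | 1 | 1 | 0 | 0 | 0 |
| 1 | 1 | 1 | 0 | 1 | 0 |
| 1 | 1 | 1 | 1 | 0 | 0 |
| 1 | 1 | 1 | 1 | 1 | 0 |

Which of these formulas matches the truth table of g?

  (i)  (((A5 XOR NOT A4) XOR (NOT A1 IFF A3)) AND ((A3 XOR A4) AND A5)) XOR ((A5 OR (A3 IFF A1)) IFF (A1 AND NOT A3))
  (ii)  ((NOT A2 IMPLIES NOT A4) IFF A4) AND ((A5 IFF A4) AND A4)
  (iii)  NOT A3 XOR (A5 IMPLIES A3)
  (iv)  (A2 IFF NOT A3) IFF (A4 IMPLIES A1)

(i) fails at (0,0,0,1,0): the formula yields 0, g is 1.
(ii) fails at (0,0,0,1,0): the formula yields 0, g is 1.
(iii) fails at (0,0,0,0,1): the formula yields 1, g is 0.
(iv) is the remaining candidate, and it agrees with g on all 32 inputs.

iv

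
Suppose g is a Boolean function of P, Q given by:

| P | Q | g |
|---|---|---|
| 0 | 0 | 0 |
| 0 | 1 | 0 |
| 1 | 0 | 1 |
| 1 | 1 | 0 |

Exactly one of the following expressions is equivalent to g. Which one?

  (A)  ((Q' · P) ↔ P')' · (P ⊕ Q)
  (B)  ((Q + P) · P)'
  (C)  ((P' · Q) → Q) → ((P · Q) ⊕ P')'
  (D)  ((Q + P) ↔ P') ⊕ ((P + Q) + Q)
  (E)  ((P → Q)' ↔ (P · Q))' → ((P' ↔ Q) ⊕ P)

(A) fails at (0,1): the formula yields 1, g is 0.
(B) fails at (0,0): the formula yields 1, g is 0.
(D) fails at (1,1): the formula yields 1, g is 0.
(E) fails at (0,0): the formula yields 1, g is 0.
(C) is the remaining candidate, and it agrees with g on all 4 inputs.

C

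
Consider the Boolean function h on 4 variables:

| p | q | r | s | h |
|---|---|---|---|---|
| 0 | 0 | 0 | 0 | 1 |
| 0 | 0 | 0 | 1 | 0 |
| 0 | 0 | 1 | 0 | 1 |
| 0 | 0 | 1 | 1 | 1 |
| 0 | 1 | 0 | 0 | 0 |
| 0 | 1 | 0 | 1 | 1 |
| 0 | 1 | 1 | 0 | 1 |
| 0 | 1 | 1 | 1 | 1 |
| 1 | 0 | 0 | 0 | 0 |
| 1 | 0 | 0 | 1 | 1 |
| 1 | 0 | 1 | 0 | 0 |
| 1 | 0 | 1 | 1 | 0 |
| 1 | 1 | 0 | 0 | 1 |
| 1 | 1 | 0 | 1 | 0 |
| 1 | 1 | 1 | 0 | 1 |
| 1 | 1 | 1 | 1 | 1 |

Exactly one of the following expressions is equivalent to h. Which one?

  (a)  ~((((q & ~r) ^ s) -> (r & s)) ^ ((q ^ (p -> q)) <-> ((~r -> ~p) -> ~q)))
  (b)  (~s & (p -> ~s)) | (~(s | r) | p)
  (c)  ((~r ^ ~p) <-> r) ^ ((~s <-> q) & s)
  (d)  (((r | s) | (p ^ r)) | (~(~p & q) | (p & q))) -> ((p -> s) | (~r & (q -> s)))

(b) fails at (0,0,1,1): the formula yields 0, h is 1.
(c) fails at (0,0,1,1): the formula yields 0, h is 1.
(d) fails at (0,0,0,1): the formula yields 1, h is 0.
Only (a) survives; checking it on all 16 rows confirms it matches h.

a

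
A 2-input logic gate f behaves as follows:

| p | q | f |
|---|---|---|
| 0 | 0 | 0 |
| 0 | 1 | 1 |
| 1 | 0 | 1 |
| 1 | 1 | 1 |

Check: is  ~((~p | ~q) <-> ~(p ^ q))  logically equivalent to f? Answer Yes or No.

Yes

Evaluate ~((~p | ~q) <-> ~(p ^ q)) on each row and compare to f:
  p=0, q=0: formula gives 0, f = 0 ✓
  p=0, q=1: formula gives 1, f = 1 ✓
  p=1, q=0: formula gives 1, f = 1 ✓
  p=1, q=1: formula gives 1, f = 1 ✓
All 4 rows match — the expression computes f exactly.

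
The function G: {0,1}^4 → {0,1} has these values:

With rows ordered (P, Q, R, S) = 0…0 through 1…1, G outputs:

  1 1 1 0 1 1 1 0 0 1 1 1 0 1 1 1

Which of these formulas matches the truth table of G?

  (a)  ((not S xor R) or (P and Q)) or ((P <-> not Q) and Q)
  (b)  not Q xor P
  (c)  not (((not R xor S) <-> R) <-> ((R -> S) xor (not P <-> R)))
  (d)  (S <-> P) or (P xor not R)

(a) fails at (0,0,0,1): the formula yields 0, G is 1.
(b) fails at (0,0,1,1): the formula yields 1, G is 0.
(c) fails at (0,0,0,1): the formula yields 0, G is 1.
Only (d) survives; checking it on all 16 rows confirms it matches G.

d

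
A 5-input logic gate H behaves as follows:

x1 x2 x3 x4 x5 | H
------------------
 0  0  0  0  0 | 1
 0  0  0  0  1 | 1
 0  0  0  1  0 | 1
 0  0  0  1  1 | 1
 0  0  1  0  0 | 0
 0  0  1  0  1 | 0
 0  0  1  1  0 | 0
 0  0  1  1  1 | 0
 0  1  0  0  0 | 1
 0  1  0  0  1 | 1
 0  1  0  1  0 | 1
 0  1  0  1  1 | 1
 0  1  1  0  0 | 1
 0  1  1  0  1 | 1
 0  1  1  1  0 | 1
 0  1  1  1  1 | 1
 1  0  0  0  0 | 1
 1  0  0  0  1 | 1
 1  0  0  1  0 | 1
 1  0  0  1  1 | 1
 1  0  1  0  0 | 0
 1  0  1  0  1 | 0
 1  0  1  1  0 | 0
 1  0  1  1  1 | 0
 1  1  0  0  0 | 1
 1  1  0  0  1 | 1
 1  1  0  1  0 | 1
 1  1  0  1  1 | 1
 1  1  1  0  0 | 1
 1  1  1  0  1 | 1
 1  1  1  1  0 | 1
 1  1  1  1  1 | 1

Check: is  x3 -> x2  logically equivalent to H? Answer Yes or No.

Evaluate x3 -> x2 on each row and compare to H:
  x1=0, x2=0, x3=0, x4=0, x5=0: formula gives 1, H = 1 ✓
  x1=0, x2=0, x3=0, x4=0, x5=1: formula gives 1, H = 1 ✓
  x1=0, x2=0, x3=0, x4=1, x5=0: formula gives 1, H = 1 ✓
  x1=0, x2=0, x3=0, x4=1, x5=1: formula gives 1, H = 1 ✓
  …and likewise for the remaining 28 rows.
All 32 rows match — the expression computes H exactly.

Yes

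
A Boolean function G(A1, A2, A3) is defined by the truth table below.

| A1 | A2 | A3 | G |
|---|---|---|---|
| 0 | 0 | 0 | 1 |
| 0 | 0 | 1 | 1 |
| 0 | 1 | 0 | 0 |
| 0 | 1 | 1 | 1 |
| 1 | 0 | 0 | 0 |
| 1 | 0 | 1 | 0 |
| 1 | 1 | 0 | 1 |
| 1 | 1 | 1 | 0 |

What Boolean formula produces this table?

The 1-rows are (0,0,0), (0,0,1), (0,1,1), (1,1,0). Each contributes one minterm — ¬A1·¬A2·¬A3; ¬A1·¬A2·A3; ¬A1·A2·A3; A1·A2·¬A3 — and their disjunction is a sum-of-products form of G.

G(A1, A2, A3) = ((((~A1 & ~A2) & ~A3) | ((~A1 & ~A2) & A3)) | ((~A1 & A2) & A3)) | ((A1 & A2) & ~A3)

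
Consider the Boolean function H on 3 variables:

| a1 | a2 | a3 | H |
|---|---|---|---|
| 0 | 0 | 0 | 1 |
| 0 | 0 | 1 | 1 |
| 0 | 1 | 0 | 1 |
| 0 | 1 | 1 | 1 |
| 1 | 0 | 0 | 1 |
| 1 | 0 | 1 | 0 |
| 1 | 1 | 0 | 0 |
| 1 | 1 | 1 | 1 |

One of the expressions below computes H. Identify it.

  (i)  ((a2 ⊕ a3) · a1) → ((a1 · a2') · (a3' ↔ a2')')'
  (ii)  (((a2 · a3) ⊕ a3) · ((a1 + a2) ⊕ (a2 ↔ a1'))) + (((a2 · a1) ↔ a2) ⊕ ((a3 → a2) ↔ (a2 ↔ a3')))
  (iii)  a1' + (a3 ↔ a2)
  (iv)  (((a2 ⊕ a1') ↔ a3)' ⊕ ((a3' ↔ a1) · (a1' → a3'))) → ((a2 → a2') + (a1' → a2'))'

iii

(i) disagrees with H on (1,1,0) (formula → 1, table → 0); rule it out.
(ii) disagrees with H on (0,1,1) (formula → 0, table → 1); rule it out.
(iv) disagrees with H on (0,0,0) (formula → 0, table → 1); rule it out.
Only (iii) survives; checking it on all 8 rows confirms it matches H.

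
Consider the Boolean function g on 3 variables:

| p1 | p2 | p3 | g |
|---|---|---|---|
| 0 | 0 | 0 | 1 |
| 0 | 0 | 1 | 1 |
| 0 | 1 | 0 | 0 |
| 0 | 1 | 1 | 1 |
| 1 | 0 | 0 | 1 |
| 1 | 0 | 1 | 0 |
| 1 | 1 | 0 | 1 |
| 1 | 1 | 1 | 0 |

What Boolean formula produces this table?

g(p1, p2, p3) = ~((((~p1 & p2) & ~p3) | ((p1 & ~p2) & p3)) | ((p1 & p2) & p3))

There are just 3 zero rows: (0,1,0), (1,0,1), (1,1,1). Their minterms are ¬p1·p2·¬p3, p1·¬p2·p3, p1·p2·p3; the OR of those covers precisely the 0-outputs, and negating it yields g.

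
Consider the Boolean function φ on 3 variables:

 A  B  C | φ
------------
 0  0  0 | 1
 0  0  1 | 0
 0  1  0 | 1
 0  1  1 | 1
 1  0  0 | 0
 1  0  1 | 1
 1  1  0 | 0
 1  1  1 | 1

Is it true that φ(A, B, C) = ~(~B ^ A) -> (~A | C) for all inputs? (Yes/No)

No

Test each input against both φ and the formula:
  A=0, B=0, C=0: formula gives 1, φ = 1 ✓
  A=0, B=0, C=1: formula gives 1, but φ = 0 ✗
A single disagreement suffices: at (0,0,1) they differ, so the formula does not compute φ.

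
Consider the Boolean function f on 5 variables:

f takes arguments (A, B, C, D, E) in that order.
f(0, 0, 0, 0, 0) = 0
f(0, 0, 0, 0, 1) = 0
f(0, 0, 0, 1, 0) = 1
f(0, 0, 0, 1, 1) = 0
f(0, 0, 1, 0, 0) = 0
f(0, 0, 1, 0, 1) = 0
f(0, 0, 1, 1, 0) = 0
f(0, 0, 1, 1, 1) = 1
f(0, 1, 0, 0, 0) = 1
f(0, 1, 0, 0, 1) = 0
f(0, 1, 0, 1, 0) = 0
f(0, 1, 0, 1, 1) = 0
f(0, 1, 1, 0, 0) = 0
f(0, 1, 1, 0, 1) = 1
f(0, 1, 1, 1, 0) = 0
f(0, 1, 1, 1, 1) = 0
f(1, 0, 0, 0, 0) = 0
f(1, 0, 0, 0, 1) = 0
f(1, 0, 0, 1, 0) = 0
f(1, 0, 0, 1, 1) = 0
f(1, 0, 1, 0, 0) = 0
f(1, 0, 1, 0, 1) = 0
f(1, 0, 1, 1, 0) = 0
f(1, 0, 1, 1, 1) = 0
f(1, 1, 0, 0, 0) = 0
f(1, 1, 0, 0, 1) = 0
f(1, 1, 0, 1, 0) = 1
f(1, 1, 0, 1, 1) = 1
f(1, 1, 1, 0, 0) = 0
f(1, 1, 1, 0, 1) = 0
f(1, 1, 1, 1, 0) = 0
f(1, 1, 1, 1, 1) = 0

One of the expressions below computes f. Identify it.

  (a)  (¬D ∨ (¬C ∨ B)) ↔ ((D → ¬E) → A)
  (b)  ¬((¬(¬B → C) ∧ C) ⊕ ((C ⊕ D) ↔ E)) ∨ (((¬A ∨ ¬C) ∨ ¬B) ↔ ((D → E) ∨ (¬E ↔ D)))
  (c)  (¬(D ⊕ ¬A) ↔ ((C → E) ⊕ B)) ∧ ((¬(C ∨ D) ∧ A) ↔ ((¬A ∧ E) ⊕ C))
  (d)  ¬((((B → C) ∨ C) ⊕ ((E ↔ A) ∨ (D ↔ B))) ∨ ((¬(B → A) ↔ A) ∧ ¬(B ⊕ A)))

(a) fails at (0,0,0,1,0): the formula yields 0, f is 1.
(b) fails at (0,0,0,0,0): the formula yields 1, f is 0.
(d) fails at (0,0,0,1,0): the formula yields 0, f is 1.
Only (c) survives; checking it on all 32 rows confirms it matches f.

c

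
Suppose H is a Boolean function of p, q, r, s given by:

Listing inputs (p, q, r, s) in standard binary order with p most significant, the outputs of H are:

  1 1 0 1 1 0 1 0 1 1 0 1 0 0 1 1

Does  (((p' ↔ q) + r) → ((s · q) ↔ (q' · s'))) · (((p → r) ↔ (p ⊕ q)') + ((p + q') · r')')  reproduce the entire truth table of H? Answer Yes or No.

Test each input against both H and the formula:
  p=0, q=0, r=0, s=0: formula gives 1, H = 1 ✓
  p=0, q=0, r=0, s=1: formula gives 1, H = 1 ✓
  p=0, q=0, r=1, s=0: formula gives 0, H = 0 ✓
  p=0, q=0, r=1, s=1: formula gives 1, H = 1 ✓
  …
  p=1, q=0, r=0, s=0: formula gives 0, but H = 1 ✗
A single disagreement suffices: at (1,0,0,0) they differ, so the formula does not compute H.

No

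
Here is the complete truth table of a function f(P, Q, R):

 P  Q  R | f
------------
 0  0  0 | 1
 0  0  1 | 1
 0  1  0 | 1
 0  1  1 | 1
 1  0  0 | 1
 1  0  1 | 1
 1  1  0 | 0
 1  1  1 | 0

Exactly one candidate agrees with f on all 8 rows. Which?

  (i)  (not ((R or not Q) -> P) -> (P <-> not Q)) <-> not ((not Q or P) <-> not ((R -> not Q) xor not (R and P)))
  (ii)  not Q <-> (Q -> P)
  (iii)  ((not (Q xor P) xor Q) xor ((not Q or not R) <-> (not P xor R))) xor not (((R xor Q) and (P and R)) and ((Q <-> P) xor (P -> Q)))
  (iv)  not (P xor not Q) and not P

ii

(i) disagrees with f on (0,1,1) (formula → 0, table → 1); rule it out.
(iii) disagrees with f on (0,0,1) (formula → 0, table → 1); rule it out.
(iv) disagrees with f on (0,0,0) (formula → 0, table → 1); rule it out.
(ii) is the remaining candidate, and it agrees with f on all 8 inputs.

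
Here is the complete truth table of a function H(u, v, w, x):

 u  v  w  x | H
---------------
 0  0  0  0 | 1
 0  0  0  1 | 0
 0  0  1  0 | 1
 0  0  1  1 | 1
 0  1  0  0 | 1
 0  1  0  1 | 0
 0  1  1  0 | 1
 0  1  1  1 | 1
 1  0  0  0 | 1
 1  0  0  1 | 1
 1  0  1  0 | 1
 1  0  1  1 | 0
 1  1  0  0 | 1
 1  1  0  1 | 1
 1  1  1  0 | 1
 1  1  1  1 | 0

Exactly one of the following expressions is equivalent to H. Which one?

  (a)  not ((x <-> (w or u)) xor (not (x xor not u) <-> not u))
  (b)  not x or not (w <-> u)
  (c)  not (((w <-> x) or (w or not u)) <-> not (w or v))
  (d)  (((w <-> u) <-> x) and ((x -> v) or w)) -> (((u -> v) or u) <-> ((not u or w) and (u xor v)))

b

(a): at (0,0,0,0) it gives 0, but H = 1 — eliminated.
(c): at (0,0,0,0) it gives 0, but H = 1 — eliminated.
(d): at (0,0,0,1) it gives 1, but H = 0 — eliminated.
Only (b) survives; checking it on all 16 rows confirms it matches H.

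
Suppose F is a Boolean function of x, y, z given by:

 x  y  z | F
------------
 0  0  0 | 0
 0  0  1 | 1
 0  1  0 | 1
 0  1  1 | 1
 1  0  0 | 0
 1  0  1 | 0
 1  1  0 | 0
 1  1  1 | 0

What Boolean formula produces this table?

F(x, y, z) = (((NOT x AND NOT y) AND z) OR ((NOT x AND y) AND NOT z)) OR ((NOT x AND y) AND z)

Collect the rows where F=1 — (0,0,1), (0,1,0), (0,1,1) — and write one minterm per row: ¬x·¬y·z, ¬x·y·¬z, ¬x·y·z. Their union (logical OR) reproduces the table exactly.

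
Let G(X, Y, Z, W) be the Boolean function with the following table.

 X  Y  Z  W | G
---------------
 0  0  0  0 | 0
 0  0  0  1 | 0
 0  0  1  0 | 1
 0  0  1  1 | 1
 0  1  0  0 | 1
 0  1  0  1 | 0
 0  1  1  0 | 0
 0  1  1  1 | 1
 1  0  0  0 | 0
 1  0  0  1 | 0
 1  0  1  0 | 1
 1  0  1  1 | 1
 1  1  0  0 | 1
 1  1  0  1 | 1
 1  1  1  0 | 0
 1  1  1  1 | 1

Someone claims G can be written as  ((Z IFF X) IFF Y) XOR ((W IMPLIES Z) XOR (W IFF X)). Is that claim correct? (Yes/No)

No

Test each input against both G and the formula:
  X=0, Y=0, Z=0, W=0: formula gives 0, G = 0 ✓
  X=0, Y=0, Z=0, W=1: formula gives 0, G = 0 ✓
  X=0, Y=0, Z=1, W=0: formula gives 1, G = 1 ✓
  X=0, Y=0, Z=1, W=1: formula gives 0, but G = 1 ✗
Since they disagree at (0,0,1,1), the expression is not a correct formula for G.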